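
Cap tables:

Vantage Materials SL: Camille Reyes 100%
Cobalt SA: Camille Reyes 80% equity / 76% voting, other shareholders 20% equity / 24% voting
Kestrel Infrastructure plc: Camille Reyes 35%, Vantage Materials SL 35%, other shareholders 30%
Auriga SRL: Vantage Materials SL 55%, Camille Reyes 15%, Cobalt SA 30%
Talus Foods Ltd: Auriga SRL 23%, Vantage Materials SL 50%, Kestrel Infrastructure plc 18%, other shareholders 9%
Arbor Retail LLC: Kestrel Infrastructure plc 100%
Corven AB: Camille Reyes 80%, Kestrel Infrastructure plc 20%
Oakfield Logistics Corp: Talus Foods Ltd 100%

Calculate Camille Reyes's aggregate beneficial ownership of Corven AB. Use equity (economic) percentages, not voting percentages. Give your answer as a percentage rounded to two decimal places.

94.00%

Camille reaches Corven along 3 paths.
Direct stake: 80% = 80%.
Via Kestrel: 35% × 20% = 7%.
Via Vantage → Kestrel: 100% × 35% × 20% = 7%.
Total: 80% + 7% + 7% = 94%.
Rounded: 94.00%.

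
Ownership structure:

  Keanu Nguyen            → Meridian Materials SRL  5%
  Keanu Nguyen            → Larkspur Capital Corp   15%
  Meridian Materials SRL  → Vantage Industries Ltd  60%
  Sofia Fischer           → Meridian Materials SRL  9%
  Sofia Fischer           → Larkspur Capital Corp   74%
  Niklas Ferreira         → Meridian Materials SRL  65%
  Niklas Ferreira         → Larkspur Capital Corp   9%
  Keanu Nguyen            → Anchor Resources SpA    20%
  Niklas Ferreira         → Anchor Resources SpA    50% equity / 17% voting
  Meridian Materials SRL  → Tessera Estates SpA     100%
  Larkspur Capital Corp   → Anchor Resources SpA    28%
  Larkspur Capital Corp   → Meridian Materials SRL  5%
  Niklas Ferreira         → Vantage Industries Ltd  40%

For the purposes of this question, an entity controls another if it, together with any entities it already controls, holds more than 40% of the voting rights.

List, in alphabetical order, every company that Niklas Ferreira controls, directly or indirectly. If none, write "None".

Niklas holds 65% of Meridian, so Niklas controls Meridian.
Meridian holds 100% of Tessera, so Niklas controls Tessera.
Meridian and Niklas together hold 60% + 40% = 100% of Vantage, so Niklas controls Vantage.
No other company's threshold is met.

Meridian Materials SRL, Tessera Estates SpA, Vantage Industries Ltd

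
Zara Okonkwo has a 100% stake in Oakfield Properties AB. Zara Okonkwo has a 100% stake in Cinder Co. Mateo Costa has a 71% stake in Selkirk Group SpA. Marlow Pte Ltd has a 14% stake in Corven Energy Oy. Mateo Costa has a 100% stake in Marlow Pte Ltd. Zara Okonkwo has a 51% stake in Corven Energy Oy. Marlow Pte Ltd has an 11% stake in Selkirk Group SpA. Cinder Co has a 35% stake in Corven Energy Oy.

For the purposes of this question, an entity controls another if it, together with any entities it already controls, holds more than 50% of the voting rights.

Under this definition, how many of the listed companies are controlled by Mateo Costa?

2

Mateo holds 100% of Marlow, so Mateo controls Marlow.
Mateo and Marlow together hold 71% + 11% = 82% of Selkirk, so Mateo controls Selkirk.
No other company's threshold is met.
Mateo controls 2 companies.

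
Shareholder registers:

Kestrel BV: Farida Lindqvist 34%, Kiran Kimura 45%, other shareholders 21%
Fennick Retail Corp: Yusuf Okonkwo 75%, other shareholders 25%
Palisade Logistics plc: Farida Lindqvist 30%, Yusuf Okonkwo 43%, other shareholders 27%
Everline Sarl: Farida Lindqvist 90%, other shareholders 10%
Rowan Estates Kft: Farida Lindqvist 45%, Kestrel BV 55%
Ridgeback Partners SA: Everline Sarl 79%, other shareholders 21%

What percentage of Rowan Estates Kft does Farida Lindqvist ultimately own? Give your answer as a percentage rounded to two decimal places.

Farida reaches Rowan along 2 paths.
Direct stake: 45% = 45%.
Via Kestrel: 34% × 55% = 18.7%.
Total: 45% + 18.7% = 63.7%.
Rounded: 63.70%.

63.70%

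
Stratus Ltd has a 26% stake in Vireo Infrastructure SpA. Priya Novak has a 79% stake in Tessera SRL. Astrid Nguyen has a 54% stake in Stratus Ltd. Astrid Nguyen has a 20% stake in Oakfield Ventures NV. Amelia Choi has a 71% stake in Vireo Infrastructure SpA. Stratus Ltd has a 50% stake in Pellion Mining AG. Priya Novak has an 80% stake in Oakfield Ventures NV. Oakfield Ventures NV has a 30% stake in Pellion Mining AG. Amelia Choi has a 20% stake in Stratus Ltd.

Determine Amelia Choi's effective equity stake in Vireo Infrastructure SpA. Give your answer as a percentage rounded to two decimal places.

Amelia reaches Vireo along 2 paths.
Via Stratus: 20% × 26% = 5.2%.
Direct stake: 71% = 71%.
Total: 5.2% + 71% = 76.2%.
Rounded: 76.20%.

76.20%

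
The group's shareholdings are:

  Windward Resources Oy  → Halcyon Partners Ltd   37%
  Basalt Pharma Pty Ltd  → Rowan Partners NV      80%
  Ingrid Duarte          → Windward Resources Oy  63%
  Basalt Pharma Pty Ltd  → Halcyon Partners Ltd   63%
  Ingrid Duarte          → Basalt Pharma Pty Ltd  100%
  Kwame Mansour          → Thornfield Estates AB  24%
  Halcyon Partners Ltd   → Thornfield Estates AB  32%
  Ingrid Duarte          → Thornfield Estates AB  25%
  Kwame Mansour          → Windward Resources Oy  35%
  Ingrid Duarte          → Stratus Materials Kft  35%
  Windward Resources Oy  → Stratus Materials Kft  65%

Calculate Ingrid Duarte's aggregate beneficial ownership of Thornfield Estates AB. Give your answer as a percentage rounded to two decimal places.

52.62%

Ingrid reaches Thornfield along 3 paths.
Via Windward → Halcyon: 63% × 37% × 32% = 7.4592%.
Via Basalt → Halcyon: 100% × 63% × 32% = 20.16%.
Direct stake: 25% = 25%.
Total: 7.4592% + 20.16% + 25% = 52.6192%.
Rounded: 52.62%.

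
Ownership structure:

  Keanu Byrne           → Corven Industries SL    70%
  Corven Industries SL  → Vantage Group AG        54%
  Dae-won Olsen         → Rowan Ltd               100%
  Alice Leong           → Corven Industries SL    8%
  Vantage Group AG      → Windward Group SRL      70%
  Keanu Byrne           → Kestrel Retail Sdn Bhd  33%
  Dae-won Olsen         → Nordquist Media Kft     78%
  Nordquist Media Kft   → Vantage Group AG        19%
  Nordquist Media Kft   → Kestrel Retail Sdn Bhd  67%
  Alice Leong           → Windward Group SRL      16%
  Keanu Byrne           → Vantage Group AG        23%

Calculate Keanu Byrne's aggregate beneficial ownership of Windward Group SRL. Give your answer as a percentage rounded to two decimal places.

42.56%

Keanu reaches Windward along 2 paths.
Via Corven → Vantage: 70% × 54% × 70% = 26.46%.
Via Vantage: 23% × 70% = 16.1%.
Total: 26.46% + 16.1% = 42.56%.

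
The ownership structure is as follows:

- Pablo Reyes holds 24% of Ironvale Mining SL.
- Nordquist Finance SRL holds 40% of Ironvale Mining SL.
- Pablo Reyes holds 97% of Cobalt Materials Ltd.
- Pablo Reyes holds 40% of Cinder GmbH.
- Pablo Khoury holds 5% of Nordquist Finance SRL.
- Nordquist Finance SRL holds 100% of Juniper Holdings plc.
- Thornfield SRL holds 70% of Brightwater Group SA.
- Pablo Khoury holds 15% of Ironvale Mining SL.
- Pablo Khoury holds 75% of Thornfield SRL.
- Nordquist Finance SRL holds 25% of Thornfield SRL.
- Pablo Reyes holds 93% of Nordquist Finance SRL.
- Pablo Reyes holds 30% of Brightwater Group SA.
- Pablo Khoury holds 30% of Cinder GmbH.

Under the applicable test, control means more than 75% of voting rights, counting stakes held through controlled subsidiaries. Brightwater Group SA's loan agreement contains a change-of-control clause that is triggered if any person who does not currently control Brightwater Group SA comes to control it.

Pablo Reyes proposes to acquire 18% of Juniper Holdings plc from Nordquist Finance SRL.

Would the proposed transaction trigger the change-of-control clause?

The purchase adds only to Pablo Reyes's holdings (Nordquist's stake shrinks), so Pablo Reyes is the only person who could newly come to control Brightwater.
Pablo Reyes holds 93% of Nordquist, so Pablo Reyes controls Nordquist.
Nordquist holds 100% of Juniper, so Pablo Reyes controls Juniper.
Pablo Reyes holds 97% of Cobalt, so Pablo Reyes controls Cobalt.
In Brightwater, Pablo Reyes's side holds only 30%, not > 75%.
So before the transaction, Pablo Reyes does not control Brightwater.
After the purchase, Pablo Reyes holds 18% of Juniper directly, and Nordquist's stake falls to 82%.
Nordquist and Pablo Reyes together hold 82% + 18% = 100% of Juniper, so Pablo Reyes controls Juniper.
After the transaction, Pablo Reyes's side holds 30% of Brightwater, not > 75%, so Pablo Reyes still does not control Brightwater.
No new person acquires control, so the clause is not triggered.

No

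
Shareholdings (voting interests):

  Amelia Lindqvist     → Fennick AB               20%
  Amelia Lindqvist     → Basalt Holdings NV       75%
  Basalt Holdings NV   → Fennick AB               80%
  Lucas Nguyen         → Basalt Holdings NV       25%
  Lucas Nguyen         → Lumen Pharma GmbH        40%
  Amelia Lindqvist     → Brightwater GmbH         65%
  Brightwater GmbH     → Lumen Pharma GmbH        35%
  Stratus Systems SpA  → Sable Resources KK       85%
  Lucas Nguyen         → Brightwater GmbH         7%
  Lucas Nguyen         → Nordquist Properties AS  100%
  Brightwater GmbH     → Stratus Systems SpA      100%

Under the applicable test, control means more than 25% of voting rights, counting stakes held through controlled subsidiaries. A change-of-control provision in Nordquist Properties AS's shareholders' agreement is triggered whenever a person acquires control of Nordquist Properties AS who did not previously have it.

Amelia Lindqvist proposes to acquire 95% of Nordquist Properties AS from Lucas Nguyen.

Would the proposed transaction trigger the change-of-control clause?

The purchase adds only to Amelia's holdings (Lucas's stake shrinks), so Amelia is the only person who could newly come to control Nordquist.
Amelia holds 65% of Brightwater, so Amelia controls Brightwater.
Amelia holds 75% of Basalt, so Amelia controls Basalt.
Brightwater holds 35% of Lumen, so Amelia controls Lumen.
Brightwater holds 100% of Stratus, so Amelia controls Stratus.
Amelia and Basalt together hold 20% + 80% = 100% of Fennick, so Amelia controls Fennick.
Stratus holds 85% of Sable, so Amelia controls Sable.
Neither Amelia nor any entity Amelia controls holds any voting interest in Nordquist.
So before the transaction, Amelia does not control Nordquist.
After the purchase, Amelia holds 95% of Nordquist directly, and Lucas's stake falls to 5%.
Amelia holds 95% of Nordquist, so Amelia controls Nordquist.
Amelia did not control Nordquist before and does after, so the clause is triggered.

Yes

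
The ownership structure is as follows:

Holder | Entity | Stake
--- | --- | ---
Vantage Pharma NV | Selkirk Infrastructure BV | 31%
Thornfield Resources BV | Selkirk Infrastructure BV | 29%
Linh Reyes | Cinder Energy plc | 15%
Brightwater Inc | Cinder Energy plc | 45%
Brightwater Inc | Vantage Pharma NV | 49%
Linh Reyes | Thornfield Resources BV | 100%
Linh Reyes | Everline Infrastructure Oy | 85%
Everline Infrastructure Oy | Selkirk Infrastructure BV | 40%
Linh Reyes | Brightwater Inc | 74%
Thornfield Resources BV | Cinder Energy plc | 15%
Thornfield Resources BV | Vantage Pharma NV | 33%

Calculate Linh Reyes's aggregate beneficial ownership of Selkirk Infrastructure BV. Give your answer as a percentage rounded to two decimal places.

Linh reaches Selkirk along 4 paths.
Via Everline: 85% × 40% = 34%.
Via Thornfield: 100% × 29% = 29%.
Via Thornfield → Vantage: 100% × 33% × 31% = 10.23%.
Via Brightwater → Vantage: 74% × 49% × 31% = 11.2406%.
Total: 34% + 29% + 10.23% + 11.2406% = 84.4706%.
Rounded: 84.47%.

84.47%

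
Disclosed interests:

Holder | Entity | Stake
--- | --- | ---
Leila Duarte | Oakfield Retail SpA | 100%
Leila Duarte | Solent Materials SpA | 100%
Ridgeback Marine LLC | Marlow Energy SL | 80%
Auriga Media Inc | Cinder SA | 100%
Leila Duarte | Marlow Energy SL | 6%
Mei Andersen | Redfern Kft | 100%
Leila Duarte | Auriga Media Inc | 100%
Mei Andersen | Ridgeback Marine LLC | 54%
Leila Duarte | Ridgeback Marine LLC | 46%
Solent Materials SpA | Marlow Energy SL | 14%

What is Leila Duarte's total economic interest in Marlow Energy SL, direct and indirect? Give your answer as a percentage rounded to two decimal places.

56.80%

Leila reaches Marlow along 3 paths.
Via Solent: 100% × 14% = 14%.
Direct stake: 6% = 6%.
Via Ridgeback: 46% × 80% = 36.8%.
Total: 14% + 6% + 36.8% = 56.8%.
Rounded: 56.80%.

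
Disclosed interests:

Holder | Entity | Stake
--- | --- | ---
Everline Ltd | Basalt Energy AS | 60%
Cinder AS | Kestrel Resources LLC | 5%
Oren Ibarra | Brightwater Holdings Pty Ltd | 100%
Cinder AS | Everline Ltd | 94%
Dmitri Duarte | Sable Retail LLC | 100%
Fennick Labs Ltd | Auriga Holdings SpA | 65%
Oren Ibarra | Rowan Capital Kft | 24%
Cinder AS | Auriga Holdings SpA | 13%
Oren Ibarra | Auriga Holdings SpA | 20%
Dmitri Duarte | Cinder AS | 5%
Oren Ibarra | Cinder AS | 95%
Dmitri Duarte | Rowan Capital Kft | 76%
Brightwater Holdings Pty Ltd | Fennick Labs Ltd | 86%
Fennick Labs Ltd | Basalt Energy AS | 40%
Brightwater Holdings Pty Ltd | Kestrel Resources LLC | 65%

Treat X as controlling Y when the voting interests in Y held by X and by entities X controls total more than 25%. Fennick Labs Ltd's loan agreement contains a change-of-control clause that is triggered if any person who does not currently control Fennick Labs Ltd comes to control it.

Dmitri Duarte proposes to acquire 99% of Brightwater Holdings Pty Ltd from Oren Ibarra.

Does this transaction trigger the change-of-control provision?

The purchase adds only to Dmitri's holdings (Oren's stake shrinks), so Dmitri is the only person who could newly come to control Fennick.
Dmitri holds 100% of Sable, so Dmitri controls Sable.
Dmitri holds 76% of Rowan, so Dmitri controls Rowan.
Neither Dmitri nor any entity Dmitri controls holds any voting interest in Fennick.
So before the transaction, Dmitri does not control Fennick.
After the purchase, Dmitri holds 99% of Brightwater directly, and Oren's stake falls to 1%.
Dmitri holds 99% of Brightwater, so Dmitri controls Brightwater.
Brightwater holds 86% of Fennick, so Dmitri controls Fennick.
Dmitri did not control Fennick before and does after, so the clause is triggered.

Yes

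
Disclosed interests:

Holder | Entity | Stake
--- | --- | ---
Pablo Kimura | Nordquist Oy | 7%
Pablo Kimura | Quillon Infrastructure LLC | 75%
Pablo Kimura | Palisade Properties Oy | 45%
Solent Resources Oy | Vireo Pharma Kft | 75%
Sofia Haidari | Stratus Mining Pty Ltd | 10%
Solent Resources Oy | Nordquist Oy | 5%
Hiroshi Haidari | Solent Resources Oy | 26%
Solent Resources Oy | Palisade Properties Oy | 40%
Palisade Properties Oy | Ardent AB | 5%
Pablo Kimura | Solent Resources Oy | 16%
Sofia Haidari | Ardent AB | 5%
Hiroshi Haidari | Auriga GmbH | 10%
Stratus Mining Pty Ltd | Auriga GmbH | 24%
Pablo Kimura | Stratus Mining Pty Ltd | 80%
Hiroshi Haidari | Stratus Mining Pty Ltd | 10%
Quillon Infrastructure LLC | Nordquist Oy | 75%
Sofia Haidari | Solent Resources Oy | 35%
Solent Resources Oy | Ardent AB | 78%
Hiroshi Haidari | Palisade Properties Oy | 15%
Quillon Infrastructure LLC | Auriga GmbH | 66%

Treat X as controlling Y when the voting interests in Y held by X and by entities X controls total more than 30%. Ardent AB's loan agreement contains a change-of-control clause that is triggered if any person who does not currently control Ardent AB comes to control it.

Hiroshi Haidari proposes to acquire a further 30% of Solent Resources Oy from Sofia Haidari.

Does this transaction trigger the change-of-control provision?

The purchase adds only to Hiroshi's holdings (Sofia's stake shrinks), so Hiroshi is the only person who could newly come to control Ardent.
Hiroshi's largest direct stake is 26% in Solent, which does not meet the threshold, so Hiroshi controls no company.
Neither Hiroshi nor any entity Hiroshi controls holds any voting interest in Ardent.
So before the transaction, Hiroshi does not control Ardent.
After the purchase, Hiroshi's direct stake in Solent rises to 26% + 30% = 56%, and Sofia's stake falls to 5%.
Hiroshi holds 56% of Solent, so Hiroshi controls Solent.
Solent and Hiroshi together hold 40% + 15% = 55% of Palisade, so Hiroshi controls Palisade.
Solent and Palisade together hold 78% + 5% = 83% of Ardent, so Hiroshi controls Ardent.
Hiroshi did not control Ardent before and does after, so the clause is triggered.

Yes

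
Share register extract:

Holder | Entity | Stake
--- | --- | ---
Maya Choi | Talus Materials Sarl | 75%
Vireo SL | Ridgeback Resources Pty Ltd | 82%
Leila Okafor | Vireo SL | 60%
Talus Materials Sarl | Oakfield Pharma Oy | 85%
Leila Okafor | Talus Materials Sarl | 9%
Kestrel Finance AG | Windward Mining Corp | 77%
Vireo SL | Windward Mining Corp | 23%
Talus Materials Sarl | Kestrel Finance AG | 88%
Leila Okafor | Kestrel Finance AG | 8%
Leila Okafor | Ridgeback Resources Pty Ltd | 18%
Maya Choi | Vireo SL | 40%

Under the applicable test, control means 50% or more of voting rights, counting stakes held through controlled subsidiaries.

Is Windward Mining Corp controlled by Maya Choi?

Yes

Maya holds 75% of Talus, so Maya controls Talus.
Talus holds 88% of Kestrel, so Maya controls Kestrel.
Kestrel holds 77% of Windward, so Maya controls Windward.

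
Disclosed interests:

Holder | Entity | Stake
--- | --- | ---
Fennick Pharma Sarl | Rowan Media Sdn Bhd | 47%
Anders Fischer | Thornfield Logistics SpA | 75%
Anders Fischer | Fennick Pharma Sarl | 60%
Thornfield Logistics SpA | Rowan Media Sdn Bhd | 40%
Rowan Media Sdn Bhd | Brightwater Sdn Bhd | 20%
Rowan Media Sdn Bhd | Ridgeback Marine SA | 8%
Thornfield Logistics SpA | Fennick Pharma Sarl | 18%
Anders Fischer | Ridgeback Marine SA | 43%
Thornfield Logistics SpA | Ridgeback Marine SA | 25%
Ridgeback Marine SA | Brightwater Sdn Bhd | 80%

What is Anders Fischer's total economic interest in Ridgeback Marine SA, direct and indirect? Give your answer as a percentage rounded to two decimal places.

66.91%

Anders reaches Ridgeback along 5 paths.
Via Thornfield: 75% × 25% = 18.75%.
Direct stake: 43% = 43%.
Via Fennick → Rowan: 60% × 47% × 8% = 2.256%.
Via Thornfield → Fennick → Rowan: 75% × 18% × 47% × 8% = 0.5076%.
Via Thornfield → Rowan: 75% × 40% × 8% = 2.4%.
Total: 18.75% + 43% + 2.256% + 0.5076% + 2.4% = 66.9136%.
Rounded: 66.91%.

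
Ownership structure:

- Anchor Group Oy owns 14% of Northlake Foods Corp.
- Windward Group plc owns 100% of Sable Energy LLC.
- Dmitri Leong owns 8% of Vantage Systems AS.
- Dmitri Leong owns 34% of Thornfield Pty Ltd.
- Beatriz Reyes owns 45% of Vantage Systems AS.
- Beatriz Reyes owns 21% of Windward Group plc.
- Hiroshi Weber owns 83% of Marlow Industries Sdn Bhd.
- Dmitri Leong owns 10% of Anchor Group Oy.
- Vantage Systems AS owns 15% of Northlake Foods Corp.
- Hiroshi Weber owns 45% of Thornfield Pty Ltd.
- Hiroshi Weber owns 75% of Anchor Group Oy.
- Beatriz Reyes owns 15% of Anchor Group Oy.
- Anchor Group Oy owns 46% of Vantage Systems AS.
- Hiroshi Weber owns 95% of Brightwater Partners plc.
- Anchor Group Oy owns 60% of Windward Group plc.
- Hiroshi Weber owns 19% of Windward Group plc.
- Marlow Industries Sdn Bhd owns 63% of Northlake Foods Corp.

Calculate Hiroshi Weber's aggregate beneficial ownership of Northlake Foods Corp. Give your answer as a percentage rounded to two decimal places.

Hiroshi reaches Northlake along 3 paths.
Via Anchor: 75% × 14% = 10.5%.
Via Marlow: 83% × 63% = 52.29%.
Via Anchor → Vantage: 75% × 46% × 15% = 5.175%.
Total: 10.5% + 52.29% + 5.175% = 67.965%.
Rounded: 67.97%.

67.97%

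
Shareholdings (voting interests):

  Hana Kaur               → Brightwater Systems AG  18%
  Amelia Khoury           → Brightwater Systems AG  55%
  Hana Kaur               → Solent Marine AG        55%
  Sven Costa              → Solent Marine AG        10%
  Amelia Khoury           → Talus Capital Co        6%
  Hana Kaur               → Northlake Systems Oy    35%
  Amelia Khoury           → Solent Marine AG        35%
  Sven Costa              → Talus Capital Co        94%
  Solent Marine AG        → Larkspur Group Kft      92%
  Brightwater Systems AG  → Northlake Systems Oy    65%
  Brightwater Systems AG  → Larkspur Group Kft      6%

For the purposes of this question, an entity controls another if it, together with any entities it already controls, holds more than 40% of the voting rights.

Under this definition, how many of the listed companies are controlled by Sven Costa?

Sven holds 94% of Talus, so Sven controls Talus.
No other company's threshold is met.
Sven controls 1 company.

1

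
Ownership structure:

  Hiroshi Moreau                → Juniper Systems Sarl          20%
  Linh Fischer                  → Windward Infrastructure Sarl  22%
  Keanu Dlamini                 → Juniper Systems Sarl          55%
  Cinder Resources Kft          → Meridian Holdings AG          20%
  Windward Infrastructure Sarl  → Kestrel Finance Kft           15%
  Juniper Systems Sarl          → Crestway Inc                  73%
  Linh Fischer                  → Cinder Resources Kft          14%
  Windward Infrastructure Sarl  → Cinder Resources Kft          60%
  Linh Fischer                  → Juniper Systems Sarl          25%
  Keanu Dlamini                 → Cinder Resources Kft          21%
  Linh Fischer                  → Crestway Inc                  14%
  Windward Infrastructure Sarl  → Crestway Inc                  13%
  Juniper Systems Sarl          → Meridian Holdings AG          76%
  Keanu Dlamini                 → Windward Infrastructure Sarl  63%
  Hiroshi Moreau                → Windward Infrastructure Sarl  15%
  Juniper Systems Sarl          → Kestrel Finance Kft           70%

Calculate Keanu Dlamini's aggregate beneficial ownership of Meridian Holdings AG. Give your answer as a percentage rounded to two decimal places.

Keanu reaches Meridian along 3 paths.
Via Juniper: 55% × 76% = 41.8%.
Via Cinder: 21% × 20% = 4.2%.
Via Windward → Cinder: 63% × 60% × 20% = 7.56%.
Total: 41.8% + 4.2% + 7.56% = 53.56%.

53.56%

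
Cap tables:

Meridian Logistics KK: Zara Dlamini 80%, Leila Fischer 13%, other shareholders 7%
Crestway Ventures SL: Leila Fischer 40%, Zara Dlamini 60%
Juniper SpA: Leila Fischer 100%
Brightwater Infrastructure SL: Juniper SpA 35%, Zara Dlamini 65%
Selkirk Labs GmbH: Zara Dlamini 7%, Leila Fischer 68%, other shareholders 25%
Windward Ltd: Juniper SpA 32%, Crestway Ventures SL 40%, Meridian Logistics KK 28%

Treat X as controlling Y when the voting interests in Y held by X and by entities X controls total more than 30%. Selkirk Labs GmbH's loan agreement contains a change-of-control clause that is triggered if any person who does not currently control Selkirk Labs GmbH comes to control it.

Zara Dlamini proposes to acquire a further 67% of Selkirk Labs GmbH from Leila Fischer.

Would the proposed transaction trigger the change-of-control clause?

Yes

The purchase adds only to Zara's holdings (Leila's stake shrinks), so Zara is the only person who could newly come to control Selkirk.
Zara holds 80% of Meridian, so Zara controls Meridian.
Zara holds 60% of Crestway, so Zara controls Crestway.
Zara holds 65% of Brightwater, so Zara controls Brightwater.
Crestway and Meridian together hold 40% + 28% = 68% of Windward, so Zara controls Windward.
In Selkirk, Zara's side holds only 7%, not > 30%.
So before the transaction, Zara does not control Selkirk.
After the purchase, Zara's direct stake in Selkirk rises to 7% + 67% = 74%, and Leila's stake falls to 1%.
Zara holds 74% of Selkirk, so Zara controls Selkirk.
Zara did not control Selkirk before and does after, so the clause is triggered.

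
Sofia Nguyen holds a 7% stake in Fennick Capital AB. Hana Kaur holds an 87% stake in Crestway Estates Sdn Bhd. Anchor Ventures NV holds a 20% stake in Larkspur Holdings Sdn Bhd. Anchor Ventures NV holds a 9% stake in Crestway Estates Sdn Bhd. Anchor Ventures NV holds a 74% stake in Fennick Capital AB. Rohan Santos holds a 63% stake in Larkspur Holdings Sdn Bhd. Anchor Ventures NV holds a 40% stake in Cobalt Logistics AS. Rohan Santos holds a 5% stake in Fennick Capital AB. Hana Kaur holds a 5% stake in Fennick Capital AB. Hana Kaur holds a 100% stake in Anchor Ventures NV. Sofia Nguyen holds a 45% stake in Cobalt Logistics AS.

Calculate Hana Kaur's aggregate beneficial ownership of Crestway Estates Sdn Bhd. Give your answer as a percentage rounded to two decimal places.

96.00%

Hana reaches Crestway along 2 paths.
Direct stake: 87% = 87%.
Via Anchor: 100% × 9% = 9%.
Total: 87% + 9% = 96%.
Rounded: 96.00%.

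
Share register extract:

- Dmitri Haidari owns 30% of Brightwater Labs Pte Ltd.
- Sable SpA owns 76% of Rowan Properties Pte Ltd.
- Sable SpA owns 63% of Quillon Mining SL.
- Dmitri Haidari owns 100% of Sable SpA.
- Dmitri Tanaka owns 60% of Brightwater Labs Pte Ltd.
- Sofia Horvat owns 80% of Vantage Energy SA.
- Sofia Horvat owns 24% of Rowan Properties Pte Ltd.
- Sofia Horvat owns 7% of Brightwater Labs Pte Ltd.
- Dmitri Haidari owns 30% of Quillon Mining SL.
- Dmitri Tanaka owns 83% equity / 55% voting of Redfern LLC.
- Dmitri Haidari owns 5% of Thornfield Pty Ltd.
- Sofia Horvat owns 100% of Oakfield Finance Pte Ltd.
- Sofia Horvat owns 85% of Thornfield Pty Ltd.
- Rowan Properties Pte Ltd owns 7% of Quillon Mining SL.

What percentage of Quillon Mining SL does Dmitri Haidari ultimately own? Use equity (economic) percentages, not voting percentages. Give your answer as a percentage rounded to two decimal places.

98.32%

Dmitri Haidari reaches Quillon along 3 paths.
Direct stake: 30% = 30%.
Via Sable → Rowan: 100% × 76% × 7% = 5.32%.
Via Sable: 100% × 63% = 63%.
Total: 30% + 5.32% + 63% = 98.32%.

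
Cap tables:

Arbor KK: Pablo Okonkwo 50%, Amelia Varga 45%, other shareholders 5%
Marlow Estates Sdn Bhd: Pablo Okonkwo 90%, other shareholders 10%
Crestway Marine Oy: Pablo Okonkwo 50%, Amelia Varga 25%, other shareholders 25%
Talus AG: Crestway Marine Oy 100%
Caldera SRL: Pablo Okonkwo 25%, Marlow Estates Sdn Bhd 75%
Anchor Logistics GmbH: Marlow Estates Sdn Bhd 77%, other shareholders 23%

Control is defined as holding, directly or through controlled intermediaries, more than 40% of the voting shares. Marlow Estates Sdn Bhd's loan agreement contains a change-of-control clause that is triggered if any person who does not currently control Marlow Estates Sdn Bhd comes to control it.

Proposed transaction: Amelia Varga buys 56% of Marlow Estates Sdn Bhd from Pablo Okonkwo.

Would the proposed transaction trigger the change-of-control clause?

Yes

The purchase adds only to Amelia's holdings (Pablo's stake shrinks), so Amelia is the only person who could newly come to control Marlow.
Amelia holds 45% of Arbor, so Amelia controls Arbor.
Neither Amelia nor any entity Amelia controls holds any voting interest in Marlow.
So before the transaction, Amelia does not control Marlow.
After the purchase, Amelia holds 56% of Marlow directly, and Pablo's stake falls to 34%.
Amelia holds 56% of Marlow, so Amelia controls Marlow.
Amelia did not control Marlow before and does after, so the clause is triggered.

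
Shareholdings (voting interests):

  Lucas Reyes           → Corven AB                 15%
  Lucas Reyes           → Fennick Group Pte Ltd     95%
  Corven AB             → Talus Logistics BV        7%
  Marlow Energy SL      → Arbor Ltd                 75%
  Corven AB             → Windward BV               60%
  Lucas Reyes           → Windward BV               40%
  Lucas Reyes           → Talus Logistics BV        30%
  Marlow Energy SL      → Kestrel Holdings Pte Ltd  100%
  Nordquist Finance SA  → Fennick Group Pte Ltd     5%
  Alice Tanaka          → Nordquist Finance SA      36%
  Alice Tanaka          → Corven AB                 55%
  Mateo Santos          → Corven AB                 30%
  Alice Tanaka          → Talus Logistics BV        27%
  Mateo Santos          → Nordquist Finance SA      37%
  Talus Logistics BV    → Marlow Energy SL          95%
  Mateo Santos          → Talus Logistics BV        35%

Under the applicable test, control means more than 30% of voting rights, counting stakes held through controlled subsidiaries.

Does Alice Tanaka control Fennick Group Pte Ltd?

Alice holds 55% of Corven, so Alice controls Corven.
Corven and Alice together hold 7% + 27% = 34% of Talus, so Alice controls Talus.
Alice holds 36% of Nordquist, so Alice controls Nordquist.
Talus holds 95% of Marlow, so Alice controls Marlow.
Corven holds 60% of Windward, so Alice controls Windward.
Marlow holds 100% of Kestrel, so Alice controls Kestrel.
Marlow holds 75% of Arbor, so Alice controls Arbor.
In Fennick, Alice's side holds only 5%, not > 30%.
So Alice does not control Fennick.

No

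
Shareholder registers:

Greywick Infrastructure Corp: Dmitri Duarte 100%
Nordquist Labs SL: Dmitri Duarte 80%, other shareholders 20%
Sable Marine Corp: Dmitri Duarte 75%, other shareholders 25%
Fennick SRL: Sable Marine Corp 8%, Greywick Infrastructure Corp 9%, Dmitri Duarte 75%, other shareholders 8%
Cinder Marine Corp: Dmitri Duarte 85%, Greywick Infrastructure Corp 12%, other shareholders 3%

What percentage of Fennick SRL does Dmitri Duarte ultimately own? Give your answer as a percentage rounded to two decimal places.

Dmitri reaches Fennick along 3 paths.
Via Sable: 75% × 8% = 6%.
Via Greywick: 100% × 9% = 9%.
Direct stake: 75% = 75%.
Total: 6% + 9% + 75% = 90%.
Rounded: 90.00%.

90.00%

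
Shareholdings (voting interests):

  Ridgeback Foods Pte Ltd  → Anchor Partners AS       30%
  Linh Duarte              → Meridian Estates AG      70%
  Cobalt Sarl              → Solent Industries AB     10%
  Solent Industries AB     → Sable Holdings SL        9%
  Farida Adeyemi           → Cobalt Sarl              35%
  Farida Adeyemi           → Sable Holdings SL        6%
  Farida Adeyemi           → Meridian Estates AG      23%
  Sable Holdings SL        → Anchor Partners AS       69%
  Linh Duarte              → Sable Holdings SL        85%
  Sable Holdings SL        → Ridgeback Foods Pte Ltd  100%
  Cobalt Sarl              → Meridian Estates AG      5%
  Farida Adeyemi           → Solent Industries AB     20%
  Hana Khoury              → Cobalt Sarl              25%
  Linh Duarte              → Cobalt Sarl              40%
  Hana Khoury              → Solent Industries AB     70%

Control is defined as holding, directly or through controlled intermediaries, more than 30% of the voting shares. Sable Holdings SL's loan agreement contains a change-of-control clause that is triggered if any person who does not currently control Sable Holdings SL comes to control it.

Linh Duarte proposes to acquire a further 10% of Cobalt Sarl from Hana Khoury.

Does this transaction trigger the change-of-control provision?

The purchase adds only to Linh's holdings (Hana's stake shrinks), so Linh is the only person who could newly come to control Sable.
Linh holds 85% of Sable, so Linh controls Sable.
So Linh already controls Sable before the transaction.
After the purchase, Linh's direct stake in Cobalt rises to 40% + 10% = 50%, and Hana's stake falls to 15%.
Linh controlled Sable already, so this is not a new person acquiring control; every other person's position is unchanged or reduced.
No new person acquires control, so the clause is not triggered.

No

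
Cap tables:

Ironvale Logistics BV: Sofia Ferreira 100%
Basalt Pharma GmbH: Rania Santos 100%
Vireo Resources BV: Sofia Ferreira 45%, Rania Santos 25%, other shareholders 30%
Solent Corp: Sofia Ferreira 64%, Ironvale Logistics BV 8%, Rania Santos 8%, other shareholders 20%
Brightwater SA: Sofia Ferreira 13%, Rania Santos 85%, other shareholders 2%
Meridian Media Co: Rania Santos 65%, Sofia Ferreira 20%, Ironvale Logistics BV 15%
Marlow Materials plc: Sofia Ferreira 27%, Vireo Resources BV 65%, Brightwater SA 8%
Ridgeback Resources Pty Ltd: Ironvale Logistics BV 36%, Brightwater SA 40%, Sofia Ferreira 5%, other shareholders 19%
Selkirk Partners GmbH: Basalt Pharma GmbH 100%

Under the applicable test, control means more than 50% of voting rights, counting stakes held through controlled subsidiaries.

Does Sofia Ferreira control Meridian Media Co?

Sofia holds 100% of Ironvale, so Sofia controls Ironvale.
Sofia and Ironvale together hold 64% + 8% = 72% of Solent, so Sofia controls Solent.
In Meridian, Sofia's side holds only 20% + 15% = 35%, not > 50%.
So Sofia does not control Meridian.

No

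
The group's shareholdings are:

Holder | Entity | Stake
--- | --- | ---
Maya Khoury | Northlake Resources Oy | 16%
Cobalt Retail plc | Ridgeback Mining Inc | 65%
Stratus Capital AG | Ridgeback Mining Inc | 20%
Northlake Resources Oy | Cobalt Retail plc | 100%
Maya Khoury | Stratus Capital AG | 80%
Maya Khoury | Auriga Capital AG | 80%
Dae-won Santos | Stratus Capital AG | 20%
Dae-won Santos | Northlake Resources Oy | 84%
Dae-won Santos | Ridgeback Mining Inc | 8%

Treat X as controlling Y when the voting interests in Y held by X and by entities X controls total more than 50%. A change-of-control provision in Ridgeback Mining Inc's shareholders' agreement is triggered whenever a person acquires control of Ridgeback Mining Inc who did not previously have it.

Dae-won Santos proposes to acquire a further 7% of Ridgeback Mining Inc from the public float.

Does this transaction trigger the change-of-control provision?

The purchase changes only Dae-won's holdings, so Dae-won is the only person who could newly come to control Ridgeback.
Dae-won holds 84% of Northlake, so Dae-won controls Northlake.
Northlake holds 100% of Cobalt, so Dae-won controls Cobalt.
Cobalt and Dae-won together hold 65% + 8% = 73% of Ridgeback, so Dae-won controls Ridgeback.
So Dae-won already controls Ridgeback before the transaction.
After the purchase, Dae-won's direct stake in Ridgeback rises to 8% + 7% = 15%.
Dae-won controlled Ridgeback already, so this is not a new person acquiring control; every other person's position is unchanged or reduced.
No new person acquires control, so the clause is not triggered.

No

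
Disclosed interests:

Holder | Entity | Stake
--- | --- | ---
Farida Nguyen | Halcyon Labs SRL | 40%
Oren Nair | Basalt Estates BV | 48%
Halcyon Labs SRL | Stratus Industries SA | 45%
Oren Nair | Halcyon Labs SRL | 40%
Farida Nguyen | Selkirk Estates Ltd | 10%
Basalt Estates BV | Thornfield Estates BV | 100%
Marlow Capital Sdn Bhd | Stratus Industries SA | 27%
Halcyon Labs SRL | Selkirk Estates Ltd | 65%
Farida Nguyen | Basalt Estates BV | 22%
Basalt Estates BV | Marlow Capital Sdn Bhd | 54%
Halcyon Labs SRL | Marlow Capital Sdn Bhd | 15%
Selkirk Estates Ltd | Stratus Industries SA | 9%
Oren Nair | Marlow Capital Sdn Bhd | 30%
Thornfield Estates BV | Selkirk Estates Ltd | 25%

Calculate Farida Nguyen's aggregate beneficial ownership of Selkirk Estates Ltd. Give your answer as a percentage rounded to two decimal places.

41.50%

Farida reaches Selkirk along 3 paths.
Via Basalt → Thornfield: 22% × 100% × 25% = 5.5%.
Via Halcyon: 40% × 65% = 26%.
Direct stake: 10% = 10%.
Total: 5.5% + 26% + 10% = 41.5%.
Rounded: 41.50%.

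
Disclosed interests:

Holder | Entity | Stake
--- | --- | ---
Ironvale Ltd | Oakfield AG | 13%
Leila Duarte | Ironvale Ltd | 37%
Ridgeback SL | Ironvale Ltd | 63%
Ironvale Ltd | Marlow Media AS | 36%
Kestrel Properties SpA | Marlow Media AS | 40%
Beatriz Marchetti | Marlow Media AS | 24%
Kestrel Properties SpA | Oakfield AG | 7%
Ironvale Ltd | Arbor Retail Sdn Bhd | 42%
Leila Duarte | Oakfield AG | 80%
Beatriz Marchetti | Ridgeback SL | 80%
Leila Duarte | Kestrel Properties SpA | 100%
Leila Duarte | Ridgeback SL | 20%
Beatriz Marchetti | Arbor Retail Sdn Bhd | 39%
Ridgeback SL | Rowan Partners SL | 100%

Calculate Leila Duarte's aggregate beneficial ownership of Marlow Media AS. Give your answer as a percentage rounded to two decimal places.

57.86%

Leila reaches Marlow along 3 paths.
Via Kestrel: 100% × 40% = 40%.
Via Ironvale: 37% × 36% = 13.32%.
Via Ridgeback → Ironvale: 20% × 63% × 36% = 4.536%.
Total: 40% + 13.32% + 4.536% = 57.856%.
Rounded: 57.86%.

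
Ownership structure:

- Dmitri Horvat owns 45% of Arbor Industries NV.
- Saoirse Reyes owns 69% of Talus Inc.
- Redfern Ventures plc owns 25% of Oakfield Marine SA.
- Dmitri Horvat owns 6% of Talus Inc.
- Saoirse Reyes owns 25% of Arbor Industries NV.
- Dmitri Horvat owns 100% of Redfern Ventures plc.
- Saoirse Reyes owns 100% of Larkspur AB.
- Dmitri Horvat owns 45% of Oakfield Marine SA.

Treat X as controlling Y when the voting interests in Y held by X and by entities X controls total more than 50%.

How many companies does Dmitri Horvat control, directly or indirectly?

2

Dmitri holds 100% of Redfern, so Dmitri controls Redfern.
Dmitri and Redfern together hold 45% + 25% = 70% of Oakfield, so Dmitri controls Oakfield.
No other company's threshold is met.
Dmitri controls 2 companies.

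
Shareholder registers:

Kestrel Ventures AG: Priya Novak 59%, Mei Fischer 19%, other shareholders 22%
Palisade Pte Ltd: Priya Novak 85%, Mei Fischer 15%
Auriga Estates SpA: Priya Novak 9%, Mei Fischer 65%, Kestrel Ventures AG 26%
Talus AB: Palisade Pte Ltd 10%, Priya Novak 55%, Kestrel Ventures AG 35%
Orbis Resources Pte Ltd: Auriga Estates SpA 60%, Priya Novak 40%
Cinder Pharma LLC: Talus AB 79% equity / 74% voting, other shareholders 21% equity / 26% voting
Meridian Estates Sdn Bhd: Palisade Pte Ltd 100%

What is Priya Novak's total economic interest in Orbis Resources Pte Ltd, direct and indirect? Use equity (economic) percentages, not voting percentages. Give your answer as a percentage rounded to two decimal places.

Priya reaches Orbis along 3 paths.
Via Auriga: 9% × 60% = 5.4%.
Via Kestrel → Auriga: 59% × 26% × 60% = 9.204%.
Direct stake: 40% = 40%.
Total: 5.4% + 9.204% + 40% = 54.604%.
Rounded: 54.60%.

54.60%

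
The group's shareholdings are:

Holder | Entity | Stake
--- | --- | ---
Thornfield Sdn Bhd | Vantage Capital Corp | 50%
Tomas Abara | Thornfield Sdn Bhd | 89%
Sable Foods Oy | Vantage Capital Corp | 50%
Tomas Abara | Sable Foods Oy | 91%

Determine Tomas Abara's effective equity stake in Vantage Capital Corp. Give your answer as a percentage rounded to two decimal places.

Tomas reaches Vantage along 2 paths.
Via Sable: 91% × 50% = 45.5%.
Via Thornfield: 89% × 50% = 44.5%.
Total: 45.5% + 44.5% = 90%.
Rounded: 90.00%.

90.00%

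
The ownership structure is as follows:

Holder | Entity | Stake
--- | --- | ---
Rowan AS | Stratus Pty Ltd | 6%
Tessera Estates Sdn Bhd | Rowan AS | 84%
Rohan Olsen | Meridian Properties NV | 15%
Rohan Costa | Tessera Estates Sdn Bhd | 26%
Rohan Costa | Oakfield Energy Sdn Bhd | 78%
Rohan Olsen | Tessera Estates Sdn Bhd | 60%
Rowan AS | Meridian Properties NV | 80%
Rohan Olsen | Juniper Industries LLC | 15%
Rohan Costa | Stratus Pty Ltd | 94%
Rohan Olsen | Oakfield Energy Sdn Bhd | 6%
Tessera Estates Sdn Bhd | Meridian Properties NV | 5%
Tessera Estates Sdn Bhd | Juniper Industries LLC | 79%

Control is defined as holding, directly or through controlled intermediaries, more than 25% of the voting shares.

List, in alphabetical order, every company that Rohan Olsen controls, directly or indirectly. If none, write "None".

Rohan Olsen holds 60% of Tessera, so Rohan Olsen controls Tessera.
Tessera holds 84% of Rowan, so Rohan Olsen controls Rowan.
Rohan Olsen and Rowan and Tessera together hold 15% + 80% + 5% = 100% of Meridian, so Rohan Olsen controls Meridian.
Rohan Olsen and Tessera together hold 15% + 79% = 94% of Juniper, so Rohan Olsen controls Juniper.
No other company's threshold is met.

Juniper Industries LLC, Meridian Properties NV, Rowan AS, Tessera Estates Sdn Bhd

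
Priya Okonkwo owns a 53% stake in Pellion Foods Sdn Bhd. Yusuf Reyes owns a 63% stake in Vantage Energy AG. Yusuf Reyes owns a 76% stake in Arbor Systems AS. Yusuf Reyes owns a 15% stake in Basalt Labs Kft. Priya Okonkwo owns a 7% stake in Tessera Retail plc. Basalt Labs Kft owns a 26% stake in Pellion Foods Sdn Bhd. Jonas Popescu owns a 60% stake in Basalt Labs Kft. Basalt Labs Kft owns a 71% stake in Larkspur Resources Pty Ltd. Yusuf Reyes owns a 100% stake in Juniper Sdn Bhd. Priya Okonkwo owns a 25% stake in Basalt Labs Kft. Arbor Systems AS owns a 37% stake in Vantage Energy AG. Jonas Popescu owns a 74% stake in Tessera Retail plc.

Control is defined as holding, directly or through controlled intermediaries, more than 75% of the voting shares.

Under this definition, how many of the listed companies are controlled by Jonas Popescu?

0

Jonas's largest direct stake is 74% in Tessera, which does not meet the threshold.
Jonas controls 0 companies.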